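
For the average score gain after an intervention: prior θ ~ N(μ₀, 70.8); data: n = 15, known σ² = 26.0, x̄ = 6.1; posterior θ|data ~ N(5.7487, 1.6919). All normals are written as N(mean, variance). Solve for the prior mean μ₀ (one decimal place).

μ₀ = -8.6

The posterior mean is a precision-weighted average: μ_n = (τ₀μ₀ + τ_data·x̄)/(τ₀+τ_data), with τ₀=1/σ₀² and τ_data=n/σ².
Here τ₀ = 1/70.8 = 0.014124 and τ_data = 15/26.0 = 0.576923, so τ_n = 0.591047.
Rearranging for μ₀: μ₀ = (μ_n·τ_n − τ_data·x̄)/τ₀ = (5.7487·0.591047 − 0.576923·6.1) / 0.014124 = -0.121478/0.014124 ≈ -8.6.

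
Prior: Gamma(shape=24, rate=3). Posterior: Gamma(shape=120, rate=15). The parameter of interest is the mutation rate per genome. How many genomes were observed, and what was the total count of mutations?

n = 12 genomes with total 96 mutations

Gamma–Poisson conjugacy: posterior shape = α + Σxᵢ, posterior rate = β + n.
Matching: Σxᵢ = 120 − 24 = 96 and n = 15 − 3 = 12.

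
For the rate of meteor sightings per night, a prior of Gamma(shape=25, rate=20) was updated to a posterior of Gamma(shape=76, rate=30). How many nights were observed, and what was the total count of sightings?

n = 10 nights with total 51 sightings

Gamma–Poisson conjugacy: posterior shape = α + Σxᵢ, posterior rate = β + n.
Matching: Σxᵢ = 76 − 25 = 51 and n = 30 − 20 = 10.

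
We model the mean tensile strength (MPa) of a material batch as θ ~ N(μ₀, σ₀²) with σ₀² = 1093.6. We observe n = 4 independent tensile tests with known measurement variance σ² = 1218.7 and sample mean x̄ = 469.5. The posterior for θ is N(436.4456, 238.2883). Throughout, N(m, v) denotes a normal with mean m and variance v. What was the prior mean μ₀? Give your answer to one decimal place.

μ₀ = 317.8

With known observation variance, the Normal–Normal posterior has precision τ_n = τ₀ + n/σ² and mean μ_n = (τ₀μ₀ + (n/σ²)x̄)/τ_n.
Here τ₀ = 1/1093.6 = 0.000914 and τ_data = 4/1218.7 = 0.003282, so τ_n = 0.004196.
Rearranging for μ₀: μ₀ = (μ_n·τ_n − τ_data·x̄)/τ₀ = (436.4456·0.004196 − 0.003282·469.5) / 0.000914 = 0.290427/0.000914 ≈ 317.8.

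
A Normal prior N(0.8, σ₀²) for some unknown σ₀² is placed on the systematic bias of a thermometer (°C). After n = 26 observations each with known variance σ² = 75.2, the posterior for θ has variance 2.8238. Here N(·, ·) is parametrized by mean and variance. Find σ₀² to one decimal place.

σ₀² = 119.2

For the Normal–Normal model with known σ², precisions add: τ_n = τ₀ + n/σ².
So 1/σ₀² = 1/2.8238 − 26/75.2 = 0.354133 − 0.345745 = 0.008388.
Hence σ₀² = 1/0.008388 ≈ 119.2.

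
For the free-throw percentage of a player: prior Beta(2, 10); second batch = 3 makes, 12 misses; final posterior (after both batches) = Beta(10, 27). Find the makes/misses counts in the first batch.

5 makes and 5 misses

Because Beta–binomial updating is additive in the counts, the combined data contributed (α_post−α_prior, β_post−β_prior) successes and failures.
Total across both batches: 10−2=8 makes, 27−10=17 misses.
Subtract the second batch: 8−3=5 makes and 17−12=5 misses.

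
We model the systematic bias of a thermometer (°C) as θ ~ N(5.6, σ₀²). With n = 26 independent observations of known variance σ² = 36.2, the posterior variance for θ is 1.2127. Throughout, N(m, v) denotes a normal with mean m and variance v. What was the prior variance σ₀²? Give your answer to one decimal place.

σ₀² = 9.4

Posterior precision equals prior precision plus data precision: 1/σ_n² = 1/σ₀² + n/σ².
So 1/σ₀² = 1/1.2127 − 26/36.2 = 0.824606 − 0.718232 = 0.106374.
Hence σ₀² = 1/0.106374 ≈ 9.4.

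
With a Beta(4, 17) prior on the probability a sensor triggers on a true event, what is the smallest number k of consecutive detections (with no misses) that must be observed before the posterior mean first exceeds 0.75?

After k detections and 0 misses the posterior is Beta(4+k, 17), with mean (4+k)/(4+17+k).
Set (4+k)/(21+k) > 0.75 and solve: k > (0.75·21 − 4)/(1 − 0.75) = 47.000.
The smallest integer exceeding 47.000 is 48.

k = 48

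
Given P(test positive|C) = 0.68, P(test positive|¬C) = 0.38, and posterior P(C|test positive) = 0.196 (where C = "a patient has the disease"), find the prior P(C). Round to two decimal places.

P(C) = 0.12

In odds form, posterior odds = prior odds × likelihood ratio, so prior odds = posterior odds ÷ LR.
Posterior odds = 0.196/(1−0.196) = 0.2438. LR = 0.68/0.38 = 1.7895.
Prior odds = 0.2438/1.7895 = 0.1362, so P(C) = 0.1362/(1+0.1362) ≈ 0.12.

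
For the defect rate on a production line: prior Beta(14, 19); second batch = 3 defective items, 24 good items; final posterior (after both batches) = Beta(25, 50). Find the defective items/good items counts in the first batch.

Sequential conjugate updates are equivalent to a single update on the pooled data, so total successes = posterior α − prior α and total failures = posterior β − prior β.
Total across both batches: 25−14=11 defective items, 50−19=31 good items.
Subtract the second batch: 11−3=8 defective items and 31−24=7 good items.

8 defective items and 7 good items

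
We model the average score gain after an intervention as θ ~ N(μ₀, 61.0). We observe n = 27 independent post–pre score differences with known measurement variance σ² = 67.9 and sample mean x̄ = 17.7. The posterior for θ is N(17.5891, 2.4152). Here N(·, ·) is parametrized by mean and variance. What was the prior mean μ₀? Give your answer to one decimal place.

The posterior mean is a precision-weighted average: μ_n = (τ₀μ₀ + τ_data·x̄)/(τ₀+τ_data), with τ₀=1/σ₀² and τ_data=n/σ².
Here τ₀ = 1/61.0 = 0.016393 and τ_data = 27/67.9 = 0.397644, so τ_n = 0.414037.
Rearranging for μ₀: μ₀ = (μ_n·τ_n − τ_data·x̄)/τ₀ = (17.5891·0.414037 − 0.397644·17.7) / 0.016393 = 0.244239/0.016393 ≈ 14.9.

μ₀ = 14.9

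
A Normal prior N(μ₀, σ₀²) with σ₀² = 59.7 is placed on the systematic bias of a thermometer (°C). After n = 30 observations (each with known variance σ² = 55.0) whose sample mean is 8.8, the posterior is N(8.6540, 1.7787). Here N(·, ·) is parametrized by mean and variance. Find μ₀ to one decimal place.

With known observation variance, the Normal–Normal posterior has precision τ_n = τ₀ + n/σ² and mean μ_n = (τ₀μ₀ + (n/σ²)x̄)/τ_n.
Here τ₀ = 1/59.7 = 0.016750 and τ_data = 30/55.0 = 0.545455, so τ_n = 0.562205.
Rearranging for μ₀: μ₀ = (μ_n·τ_n − τ_data·x̄)/τ₀ = (8.6540·0.562205 − 0.545455·8.8) / 0.016750 = 0.065318/0.016750 ≈ 3.9.

μ₀ = 3.9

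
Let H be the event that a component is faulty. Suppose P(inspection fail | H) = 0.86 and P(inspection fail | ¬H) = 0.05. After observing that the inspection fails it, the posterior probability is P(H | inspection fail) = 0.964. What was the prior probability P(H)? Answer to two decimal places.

P(H) = 0.61

In odds form, posterior odds = prior odds × likelihood ratio, so prior odds = posterior odds ÷ LR.
Posterior odds = 0.964/(1−0.964) = 26.7778. LR = 0.86/0.05 = 17.2000.
Prior odds = 26.7778/17.2000 = 1.5568, so P(H) = 1.5568/(1+1.5568) ≈ 0.61.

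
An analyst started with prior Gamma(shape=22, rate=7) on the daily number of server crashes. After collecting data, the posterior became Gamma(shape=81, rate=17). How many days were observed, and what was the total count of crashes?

n = 10 days with total 59 crashes

Gamma–Poisson conjugacy: posterior shape = α + Σxᵢ, posterior rate = β + n.
Matching: Σxᵢ = 81 − 22 = 59 and n = 17 − 7 = 10.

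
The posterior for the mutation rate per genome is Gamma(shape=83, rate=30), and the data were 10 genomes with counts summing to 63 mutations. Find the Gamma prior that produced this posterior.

A Gamma(α, β) prior (rate parametrization) on a Poisson rate with n observations summing to S gives posterior Gamma(α+S, β+n).
So α = 83 − 63 = 20 and β = 30 − 10 = 20.

Gamma(shape=20, rate=20)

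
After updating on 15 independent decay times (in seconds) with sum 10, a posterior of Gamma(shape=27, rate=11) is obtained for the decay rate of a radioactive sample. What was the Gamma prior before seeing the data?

Gamma(shape=12, rate=1)

For an exponential likelihood with a Gamma(α, β) prior on the rate, n observations with total T give posterior Gamma(α+n, β+T).
So α = 27 − 15 = 12 and β = 11 − 10 = 1.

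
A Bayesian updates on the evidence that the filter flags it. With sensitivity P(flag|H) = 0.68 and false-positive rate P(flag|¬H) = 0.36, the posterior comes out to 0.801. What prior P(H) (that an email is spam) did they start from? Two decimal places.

P(H) = 0.68

Bayes' rule in odds form gives O(H|E) = O(H)·[P(E|H)/P(E|¬H)], hence O(H) = O(H|E)/LR.
Posterior odds = 0.801/(1−0.801) = 4.0251. LR = 0.68/0.36 = 1.8889.
Prior odds = 4.0251/1.8889 = 2.1309, so P(H) = 2.1309/(1+2.1309) ≈ 0.68.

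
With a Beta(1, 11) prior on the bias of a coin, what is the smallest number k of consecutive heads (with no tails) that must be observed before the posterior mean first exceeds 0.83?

k = 53

After k heads and 0 tails the posterior is Beta(1+k, 11), with mean (1+k)/(1+11+k).
Set (1+k)/(12+k) > 0.83 and solve: k > (0.83·12 − 1)/(1 − 0.83) = 52.706.
The smallest integer exceeding 52.706 is 53, and checking k=53: (54)/(65) = 0.8308 > 0.83.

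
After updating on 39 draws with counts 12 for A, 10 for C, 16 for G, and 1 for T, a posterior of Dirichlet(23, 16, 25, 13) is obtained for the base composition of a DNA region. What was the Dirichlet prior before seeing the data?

For a Dirichlet(α) prior with multinomial counts c, the posterior is Dirichlet(α + c) componentwise.
Subtract each count from the matching posterior parameter: 23−12=11, 16−10=6, 25−16=9, 13−1=12.

Dirichlet(11, 6, 9, 12)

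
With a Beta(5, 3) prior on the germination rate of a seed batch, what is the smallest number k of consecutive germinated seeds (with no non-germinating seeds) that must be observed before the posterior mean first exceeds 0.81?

After k germinated seeds and 0 non-germinating seeds the posterior is Beta(5+k, 3), with mean (5+k)/(5+3+k).
Set (5+k)/(8+k) > 0.81 and solve: k > (0.81·8 − 5)/(1 − 0.81) = 7.789.
The smallest integer exceeding 7.789 is 8, and checking k=8: (13)/(16) = 0.8125 > 0.81.

k = 8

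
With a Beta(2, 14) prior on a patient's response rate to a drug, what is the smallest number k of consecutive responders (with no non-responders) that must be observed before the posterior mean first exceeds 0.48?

After k responders and 0 non-responders the posterior is Beta(2+k, 14), with mean (2+k)/(2+14+k).
Set (2+k)/(16+k) > 0.48 and solve: k > (0.48·16 − 2)/(1 − 0.48) = 10.923.
The smallest integer exceeding 10.923 is 11, and checking k=11: (13)/(27) = 0.4815 > 0.48.

k = 11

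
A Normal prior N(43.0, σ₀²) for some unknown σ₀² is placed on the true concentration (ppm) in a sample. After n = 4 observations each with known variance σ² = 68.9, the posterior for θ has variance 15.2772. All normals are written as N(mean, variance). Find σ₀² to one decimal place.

Posterior precision equals prior precision plus data precision: 1/σ_n² = 1/σ₀² + n/σ².
So 1/σ₀² = 1/15.2772 − 4/68.9 = 0.065457 − 0.058055 = 0.007402.
Hence σ₀² = 1/0.007402 ≈ 135.1.

σ₀² = 135.1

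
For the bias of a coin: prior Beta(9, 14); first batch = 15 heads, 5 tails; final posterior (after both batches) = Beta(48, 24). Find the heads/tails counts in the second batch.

24 heads and 5 tails

Sequential conjugate updates are equivalent to a single update on the pooled data, so total successes = posterior α − prior α and total failures = posterior β − prior β.
Total across both batches: 48−9=39 heads, 24−14=10 tails.
Subtract the first batch: 39−15=24 heads and 10−5=5 tails.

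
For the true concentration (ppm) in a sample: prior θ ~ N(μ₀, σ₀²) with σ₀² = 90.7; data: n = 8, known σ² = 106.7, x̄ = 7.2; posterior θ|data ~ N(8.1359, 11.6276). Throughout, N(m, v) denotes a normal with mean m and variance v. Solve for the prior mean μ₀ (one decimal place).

With known observation variance, the Normal–Normal posterior has precision τ_n = τ₀ + n/σ² and mean μ_n = (τ₀μ₀ + (n/σ²)x̄)/τ_n.
Here τ₀ = 1/90.7 = 0.011025 and τ_data = 8/106.7 = 0.074977, so τ_n = 0.086002.
Rearranging for μ₀: μ₀ = (μ_n·τ_n − τ_data·x̄)/τ₀ = (8.1359·0.086002 − 0.074977·7.2) / 0.011025 = 0.159869/0.011025 ≈ 14.5.

μ₀ = 14.5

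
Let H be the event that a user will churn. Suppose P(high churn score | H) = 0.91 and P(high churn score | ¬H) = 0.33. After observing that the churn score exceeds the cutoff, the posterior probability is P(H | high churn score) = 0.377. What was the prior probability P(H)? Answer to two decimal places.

In odds form, posterior odds = prior odds × likelihood ratio, so prior odds = posterior odds ÷ LR.
Posterior odds = 0.377/(1−0.377) = 0.6051. LR = 0.91/0.33 = 2.7576.
Prior odds = 0.6051/2.7576 = 0.2194, so P(H) = 0.2194/(1+0.2194) ≈ 0.18.

P(H) = 0.18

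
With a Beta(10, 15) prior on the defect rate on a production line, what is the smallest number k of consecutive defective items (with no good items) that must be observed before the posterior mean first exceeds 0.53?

After k defective items and 0 good items the posterior is Beta(10+k, 15), with mean (10+k)/(10+15+k).
Set (10+k)/(25+k) > 0.53 and solve: k > (0.53·25 − 10)/(1 − 0.53) = 6.915.
The smallest integer exceeding 6.915 is 7.

k = 7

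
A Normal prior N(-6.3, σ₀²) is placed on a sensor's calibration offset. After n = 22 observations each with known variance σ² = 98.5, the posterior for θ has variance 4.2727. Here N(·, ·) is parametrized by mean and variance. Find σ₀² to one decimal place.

For the Normal–Normal model with known σ², precisions add: τ_n = τ₀ + n/σ².
So 1/σ₀² = 1/4.2727 − 22/98.5 = 0.234044 − 0.223350 = 0.010694.
Hence σ₀² = 1/0.010694 ≈ 93.5.

σ₀² = 93.5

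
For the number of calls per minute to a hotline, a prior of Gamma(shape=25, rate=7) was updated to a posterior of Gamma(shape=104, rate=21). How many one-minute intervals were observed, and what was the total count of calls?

n = 14 one-minute intervals with total 79 calls

A Gamma(α, β) prior (rate parametrization) on a Poisson rate with n observations summing to S gives posterior Gamma(α+S, β+n).
Matching: Σxᵢ = 104 − 25 = 79 and n = 21 − 7 = 14.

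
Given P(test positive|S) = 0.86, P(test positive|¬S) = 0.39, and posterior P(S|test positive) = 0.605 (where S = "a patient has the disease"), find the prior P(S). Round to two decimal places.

Bayes' rule in odds form gives O(S|E) = O(S)·[P(E|S)/P(E|¬S)], hence O(S) = O(S|E)/LR.
Posterior odds = 0.605/(1−0.605) = 1.5316. LR = 0.86/0.39 = 2.2051.
Prior odds = 1.5316/2.2051 = 0.6946, so P(S) = 0.6946/(1+0.6946) ≈ 0.41.

P(S) = 0.41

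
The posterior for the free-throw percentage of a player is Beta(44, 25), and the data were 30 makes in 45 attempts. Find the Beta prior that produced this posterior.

Beta(14, 10)

Beta is conjugate to the binomial likelihood: posterior = Beta(α+s, β+f).
Subtract the data counts: 44−30=14, 25−15=10.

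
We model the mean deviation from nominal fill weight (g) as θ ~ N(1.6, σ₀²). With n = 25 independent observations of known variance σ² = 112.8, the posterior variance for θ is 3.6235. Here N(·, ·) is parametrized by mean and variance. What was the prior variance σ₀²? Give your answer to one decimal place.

For the Normal–Normal model with known σ², precisions add: τ_n = τ₀ + n/σ².
So 1/σ₀² = 1/3.6235 − 25/112.8 = 0.275976 − 0.221631 = 0.054345.
Hence σ₀² = 1/0.054345 ≈ 18.4.

σ₀² = 18.4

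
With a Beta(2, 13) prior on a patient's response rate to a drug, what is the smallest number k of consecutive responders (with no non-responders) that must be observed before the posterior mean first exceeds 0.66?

k = 24

After k responders and 0 non-responders the posterior is Beta(2+k, 13), with mean (2+k)/(2+13+k).
Set (2+k)/(15+k) > 0.66 and solve: k > (0.66·15 − 2)/(1 − 0.66) = 23.235.
The smallest integer exceeding 23.235 is 24, and checking k=24: (26)/(39) = 0.6667 > 0.66.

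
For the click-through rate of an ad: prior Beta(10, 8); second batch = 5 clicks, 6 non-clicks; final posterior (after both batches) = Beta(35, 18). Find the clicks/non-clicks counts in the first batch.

20 clicks and 4 non-clicks

Sequential conjugate updates are equivalent to a single update on the pooled data, so total successes = posterior α − prior α and total failures = posterior β − prior β.
Total across both batches: 35−10=25 clicks, 18−8=10 non-clicks.
Subtract the second batch: 25−5=20 clicks and 10−6=4 non-clicks.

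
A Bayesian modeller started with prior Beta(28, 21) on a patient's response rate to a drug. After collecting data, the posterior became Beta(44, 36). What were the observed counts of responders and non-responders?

16 responders and 15 non-responders

A Beta(α, β) prior with s successes and f failures in binomial data gives a Beta(α+s, β+f) posterior.
So s = 44 − 28 = 16 and f = 36 − 21 = 15.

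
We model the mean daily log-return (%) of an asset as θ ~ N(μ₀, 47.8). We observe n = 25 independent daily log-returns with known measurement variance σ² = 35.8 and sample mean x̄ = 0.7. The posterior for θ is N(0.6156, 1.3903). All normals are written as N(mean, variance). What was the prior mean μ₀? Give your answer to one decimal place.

With known observation variance, the Normal–Normal posterior has precision τ_n = τ₀ + n/σ² and mean μ_n = (τ₀μ₀ + (n/σ²)x̄)/τ_n.
Here τ₀ = 1/47.8 = 0.020921 and τ_data = 25/35.8 = 0.698324, so τ_n = 0.719245.
Rearranging for μ₀: μ₀ = (μ_n·τ_n − τ_data·x̄)/τ₀ = (0.6156·0.719245 − 0.698324·0.7) / 0.020921 = -0.046060/0.020921 ≈ -2.2.

μ₀ = -2.2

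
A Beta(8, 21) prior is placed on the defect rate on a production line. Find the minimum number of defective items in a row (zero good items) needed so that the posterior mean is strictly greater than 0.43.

k = 8

After k defective items and 0 good items the posterior is Beta(8+k, 21), with mean (8+k)/(8+21+k).
Set (8+k)/(29+k) > 0.43 and solve: k > (0.43·29 − 8)/(1 − 0.43) = 7.842.
The smallest integer exceeding 7.842 is 8, and checking k=8: (16)/(37) = 0.4324 > 0.43.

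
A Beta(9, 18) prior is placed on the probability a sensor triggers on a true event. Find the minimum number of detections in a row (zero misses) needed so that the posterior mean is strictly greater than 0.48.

After k detections and 0 misses the posterior is Beta(9+k, 18), with mean (9+k)/(9+18+k).
Set (9+k)/(27+k) > 0.48 and solve: k > (0.48·27 − 9)/(1 − 0.48) = 7.615.
The smallest integer exceeding 7.615 is 8.

k = 8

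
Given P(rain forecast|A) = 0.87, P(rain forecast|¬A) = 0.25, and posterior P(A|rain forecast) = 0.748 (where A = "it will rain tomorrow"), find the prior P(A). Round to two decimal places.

Bayes' rule in odds form gives O(A|E) = O(A)·[P(E|A)/P(E|¬A)], hence O(A) = O(A|E)/LR.
Posterior odds = 0.748/(1−0.748) = 2.9683. LR = 0.87/0.25 = 3.4800.
Prior odds = 2.9683/3.4800 = 0.8530, so P(A) = 0.8530/(1+0.8530) ≈ 0.46.

P(A) = 0.46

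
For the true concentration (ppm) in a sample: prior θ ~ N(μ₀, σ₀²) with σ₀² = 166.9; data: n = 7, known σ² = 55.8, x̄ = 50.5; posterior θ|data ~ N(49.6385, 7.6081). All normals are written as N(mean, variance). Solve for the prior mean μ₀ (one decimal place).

μ₀ = 31.6

With known observation variance, the Normal–Normal posterior has precision τ_n = τ₀ + n/σ² and mean μ_n = (τ₀μ₀ + (n/σ²)x̄)/τ_n.
Here τ₀ = 1/166.9 = 0.005992 and τ_data = 7/55.8 = 0.125448, so τ_n = 0.131440.
Rearranging for μ₀: μ₀ = (μ_n·τ_n − τ_data·x̄)/τ₀ = (49.6385·0.131440 − 0.125448·50.5) / 0.005992 = 0.189360/0.005992 ≈ 31.6.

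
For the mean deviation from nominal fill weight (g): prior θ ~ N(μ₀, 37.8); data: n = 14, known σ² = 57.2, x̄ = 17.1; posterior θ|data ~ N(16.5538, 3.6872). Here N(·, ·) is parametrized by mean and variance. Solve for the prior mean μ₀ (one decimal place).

μ₀ = 11.5

The posterior mean is a precision-weighted average: μ_n = (τ₀μ₀ + τ_data·x̄)/(τ₀+τ_data), with τ₀=1/σ₀² and τ_data=n/σ².
Here τ₀ = 1/37.8 = 0.026455 and τ_data = 14/57.2 = 0.244755, so τ_n = 0.271210.
Rearranging for μ₀: μ₀ = (μ_n·τ_n − τ_data·x̄)/τ₀ = (16.5538·0.271210 − 0.244755·17.1) / 0.026455 = 0.304246/0.026455 ≈ 11.5.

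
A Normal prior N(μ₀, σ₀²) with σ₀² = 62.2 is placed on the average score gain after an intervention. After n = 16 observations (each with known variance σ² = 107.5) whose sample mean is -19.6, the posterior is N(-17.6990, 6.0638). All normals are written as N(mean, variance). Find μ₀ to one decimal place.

μ₀ = -0.1

With known observation variance, the Normal–Normal posterior has precision τ_n = τ₀ + n/σ² and mean μ_n = (τ₀μ₀ + (n/σ²)x̄)/τ_n.
Here τ₀ = 1/62.2 = 0.016077 and τ_data = 16/107.5 = 0.148837, so τ_n = 0.164914.
Rearranging for μ₀: μ₀ = (μ_n·τ_n − τ_data·x̄)/τ₀ = (-17.6990·0.164914 − 0.148837·-19.6) / 0.016077 = -0.001608/0.016077 ≈ -0.1.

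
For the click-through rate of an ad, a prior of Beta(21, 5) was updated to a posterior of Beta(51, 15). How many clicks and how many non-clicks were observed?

Beta is conjugate to the binomial likelihood: posterior = Beta(a+s, b+f).
So s = 51 − 21 = 30 and f = 15 − 5 = 10.

30 clicks and 10 non-clicks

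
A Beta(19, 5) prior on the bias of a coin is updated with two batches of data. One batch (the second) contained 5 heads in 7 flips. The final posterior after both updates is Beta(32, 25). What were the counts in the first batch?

8 heads and 18 tails

Because Beta–binomial updating is additive in the counts, the combined data contributed (α_post−α_prior, β_post−β_prior) successes and failures.
Total across both batches: 32−19=13 heads, 25−5=20 tails.
Subtract the second batch: 13−5=8 heads and 20−2=18 tails.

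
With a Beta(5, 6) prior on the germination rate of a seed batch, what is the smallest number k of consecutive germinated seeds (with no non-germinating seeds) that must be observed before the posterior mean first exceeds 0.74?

After k germinated seeds and 0 non-germinating seeds the posterior is Beta(5+k, 6), with mean (5+k)/(5+6+k).
Set (5+k)/(11+k) > 0.74 and solve: k > (0.74·11 − 5)/(1 − 0.74) = 12.077.
The smallest integer exceeding 12.077 is 13.

k = 13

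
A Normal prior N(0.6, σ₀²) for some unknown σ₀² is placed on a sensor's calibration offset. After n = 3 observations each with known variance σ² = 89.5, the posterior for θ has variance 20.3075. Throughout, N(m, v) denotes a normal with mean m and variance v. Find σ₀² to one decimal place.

σ₀² = 63.6

Posterior precision equals prior precision plus data precision: 1/σ_n² = 1/σ₀² + n/σ².
So 1/σ₀² = 1/20.3075 − 3/89.5 = 0.049243 − 0.033520 = 0.015723.
Hence σ₀² = 1/0.015723 ≈ 63.6.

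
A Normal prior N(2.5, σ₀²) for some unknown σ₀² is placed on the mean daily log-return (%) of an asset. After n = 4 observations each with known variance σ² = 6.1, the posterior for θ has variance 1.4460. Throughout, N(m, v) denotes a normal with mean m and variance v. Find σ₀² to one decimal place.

Posterior precision equals prior precision plus data precision: 1/σ_n² = 1/σ₀² + n/σ².
So 1/σ₀² = 1/1.4460 − 4/6.1 = 0.691563 − 0.655738 = 0.035825.
Hence σ₀² = 1/0.035825 ≈ 27.9.

σ₀² = 27.9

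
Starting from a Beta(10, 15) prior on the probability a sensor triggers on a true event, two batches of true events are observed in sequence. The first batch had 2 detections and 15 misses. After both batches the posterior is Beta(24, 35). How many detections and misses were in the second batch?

12 detections and 5 misses

Because Beta–binomial updating is additive in the counts, the combined data contributed (α_post−α_prior, β_post−β_prior) successes and failures.
Total across both batches: 24−10=14 detections, 35−15=20 misses.
Subtract the first batch: 14−2=12 detections and 20−15=5 misses.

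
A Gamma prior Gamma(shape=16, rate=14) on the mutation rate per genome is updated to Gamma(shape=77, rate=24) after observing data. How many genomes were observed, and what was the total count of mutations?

n = 10 genomes with total 61 mutations

A Gamma(α, β) prior (rate parametrization) on a Poisson rate with n observations summing to S gives posterior Gamma(α+S, β+n).
Matching: Σxᵢ = 77 − 16 = 61 and n = 24 − 14 = 10.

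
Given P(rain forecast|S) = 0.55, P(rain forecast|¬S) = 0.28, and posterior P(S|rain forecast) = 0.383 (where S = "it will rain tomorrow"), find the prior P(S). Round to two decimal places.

P(S) = 0.24

In odds form, posterior odds = prior odds × likelihood ratio, so prior odds = posterior odds ÷ LR.
Posterior odds = 0.383/(1−0.383) = 0.6207. LR = 0.55/0.28 = 1.9643.
Prior odds = 0.6207/1.9643 = 0.3160, so P(S) = 0.3160/(1+0.3160) ≈ 0.24.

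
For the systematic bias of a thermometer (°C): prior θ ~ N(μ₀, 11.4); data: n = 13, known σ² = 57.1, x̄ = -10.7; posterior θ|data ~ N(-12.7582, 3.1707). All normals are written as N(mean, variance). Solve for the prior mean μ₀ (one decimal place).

With known observation variance, the Normal–Normal posterior has precision τ_n = τ₀ + n/σ² and mean μ_n = (τ₀μ₀ + (n/σ²)x̄)/τ_n.
Here τ₀ = 1/11.4 = 0.087719 and τ_data = 13/57.1 = 0.227671, so τ_n = 0.315390.
Rearranging for μ₀: μ₀ = (μ_n·τ_n − τ_data·x̄)/τ₀ = (-12.7582·0.315390 − 0.227671·-10.7) / 0.087719 = -1.587729/0.087719 ≈ -18.1.

μ₀ = -18.1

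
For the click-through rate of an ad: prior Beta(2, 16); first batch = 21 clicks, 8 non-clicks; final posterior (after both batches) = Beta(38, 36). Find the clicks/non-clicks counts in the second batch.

15 clicks and 12 non-clicks

Because Beta–binomial updating is additive in the counts, the combined data contributed (α_post−α_prior, β_post−β_prior) successes and failures.
Total across both batches: 38−2=36 clicks, 36−16=20 non-clicks.
Subtract the first batch: 36−21=15 clicks and 20−8=12 non-clicks.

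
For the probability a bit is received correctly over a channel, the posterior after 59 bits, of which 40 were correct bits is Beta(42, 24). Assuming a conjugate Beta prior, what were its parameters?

Beta(2, 5)

Beta is conjugate to the binomial likelihood: posterior = Beta(α+s, β+f).
So α = 42 − 40 = 2 and β = 24 − 19 = 5.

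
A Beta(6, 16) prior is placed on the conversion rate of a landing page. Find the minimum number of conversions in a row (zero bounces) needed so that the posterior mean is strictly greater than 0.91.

After k conversions and 0 bounces the posterior is Beta(6+k, 16), with mean (6+k)/(6+16+k).
Set (6+k)/(22+k) > 0.91 and solve: k > (0.91·22 − 6)/(1 − 0.91) = 155.778.
The smallest integer exceeding 155.778 is 156, and checking k=156: (162)/(178) = 0.9101 > 0.91.

k = 156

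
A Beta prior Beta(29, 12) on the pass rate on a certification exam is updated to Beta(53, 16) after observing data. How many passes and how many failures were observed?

Under Beta–binomial conjugacy the posterior parameters are (α+s, β+f).
So s = 53 − 29 = 24 and f = 16 − 12 = 4.

24 passes and 4 failures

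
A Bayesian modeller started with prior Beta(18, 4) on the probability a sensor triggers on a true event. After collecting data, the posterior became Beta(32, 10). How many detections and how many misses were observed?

14 detections and 6 misses

A Beta(a, b) prior with s successes and f failures in binomial data gives a Beta(a+s, b+f) posterior.
So s = 32 − 18 = 14 and f = 10 − 4 = 6.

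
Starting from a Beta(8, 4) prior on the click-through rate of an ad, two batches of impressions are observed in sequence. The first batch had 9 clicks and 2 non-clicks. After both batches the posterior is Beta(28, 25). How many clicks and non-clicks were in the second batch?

11 clicks and 19 non-clicks

Sequential conjugate updates are equivalent to a single update on the pooled data, so total successes = posterior α − prior α and total failures = posterior β − prior β.
Total across both batches: 28−8=20 clicks, 25−4=21 non-clicks.
Subtract the first batch: 20−9=11 clicks and 21−2=19 non-clicks.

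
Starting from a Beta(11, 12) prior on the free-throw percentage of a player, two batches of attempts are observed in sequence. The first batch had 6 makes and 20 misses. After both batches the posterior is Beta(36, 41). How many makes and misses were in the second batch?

19 makes and 9 misses

Because Beta–binomial updating is additive in the counts, the combined data contributed (α_post−α_prior, β_post−β_prior) successes and failures.
Total across both batches: 36−11=25 makes, 41−12=29 misses.
Subtract the first batch: 25−6=19 makes and 29−20=9 misses.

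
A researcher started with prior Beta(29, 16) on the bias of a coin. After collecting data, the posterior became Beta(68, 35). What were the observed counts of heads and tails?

39 heads and 19 tails

Beta is conjugate to the binomial likelihood: posterior = Beta(a+s, b+f).
So s = 68 − 29 = 39 and f = 35 − 16 = 19.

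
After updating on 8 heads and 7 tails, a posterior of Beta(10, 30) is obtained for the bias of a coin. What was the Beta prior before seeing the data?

Beta(2, 23)

A Beta(a, b) prior with s successes and f failures in binomial data gives a Beta(a+s, b+f) posterior.
Subtract the data counts: 10−8=2, 30−7=23.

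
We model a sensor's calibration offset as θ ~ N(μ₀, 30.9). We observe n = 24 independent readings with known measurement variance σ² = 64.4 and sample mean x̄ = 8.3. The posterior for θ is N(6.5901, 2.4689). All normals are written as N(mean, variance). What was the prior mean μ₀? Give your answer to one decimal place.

μ₀ = -13.1

With known observation variance, the Normal–Normal posterior has precision τ_n = τ₀ + n/σ² and mean μ_n = (τ₀μ₀ + (n/σ²)x̄)/τ_n.
Here τ₀ = 1/30.9 = 0.032362 and τ_data = 24/64.4 = 0.372671, so τ_n = 0.405033.
Rearranging for μ₀: μ₀ = (μ_n·τ_n − τ_data·x̄)/τ₀ = (6.5901·0.405033 − 0.372671·8.3) / 0.032362 = -0.423961/0.032362 ≈ -13.1.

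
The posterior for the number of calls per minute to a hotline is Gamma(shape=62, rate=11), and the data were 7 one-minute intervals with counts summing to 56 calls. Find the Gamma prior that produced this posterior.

Gamma–Poisson conjugacy: posterior shape = α + Σxᵢ, posterior rate = β + n.
So α = 62 − 56 = 6 and β = 11 − 7 = 4.

Gamma(shape=6, rate=4)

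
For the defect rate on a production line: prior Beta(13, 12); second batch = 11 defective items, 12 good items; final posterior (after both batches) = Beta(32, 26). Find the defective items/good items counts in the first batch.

Sequential conjugate updates are equivalent to a single update on the pooled data, so total successes = posterior α − prior α and total failures = posterior β − prior β.
Total across both batches: 32−13=19 defective items, 26−12=14 good items.
Subtract the second batch: 19−11=8 defective items and 14−12=2 good items.

8 defective items and 2 good items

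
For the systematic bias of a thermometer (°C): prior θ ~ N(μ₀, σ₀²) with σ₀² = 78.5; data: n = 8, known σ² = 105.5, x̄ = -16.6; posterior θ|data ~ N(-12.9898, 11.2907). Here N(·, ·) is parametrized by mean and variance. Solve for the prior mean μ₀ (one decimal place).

μ₀ = 8.5

With known observation variance, the Normal–Normal posterior has precision τ_n = τ₀ + n/σ² and mean μ_n = (τ₀μ₀ + (n/σ²)x̄)/τ_n.
Here τ₀ = 1/78.5 = 0.012739 and τ_data = 8/105.5 = 0.075829, so τ_n = 0.088568.
Rearranging for μ₀: μ₀ = (μ_n·τ_n − τ_data·x̄)/τ₀ = (-12.9898·0.088568 − 0.075829·-16.6) / 0.012739 = 0.108281/0.012739 ≈ 8.5.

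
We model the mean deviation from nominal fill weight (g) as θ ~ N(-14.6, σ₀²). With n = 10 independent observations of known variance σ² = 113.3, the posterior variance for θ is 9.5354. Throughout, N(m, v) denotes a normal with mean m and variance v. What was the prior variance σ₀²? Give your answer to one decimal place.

σ₀² = 60.2

Posterior precision equals prior precision plus data precision: 1/σ_n² = 1/σ₀² + n/σ².
So 1/σ₀² = 1/9.5354 − 10/113.3 = 0.104872 − 0.088261 = 0.016611.
Hence σ₀² = 1/0.016611 ≈ 60.2.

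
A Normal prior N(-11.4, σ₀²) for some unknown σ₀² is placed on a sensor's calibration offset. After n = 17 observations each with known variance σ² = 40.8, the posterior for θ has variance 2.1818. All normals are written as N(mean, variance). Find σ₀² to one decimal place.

Posterior precision equals prior precision plus data precision: 1/σ_n² = 1/σ₀² + n/σ².
So 1/σ₀² = 1/2.1818 − 17/40.8 = 0.458337 − 0.416667 = 0.041670.
Hence σ₀² = 1/0.041670 ≈ 24.0.

σ₀² = 24.0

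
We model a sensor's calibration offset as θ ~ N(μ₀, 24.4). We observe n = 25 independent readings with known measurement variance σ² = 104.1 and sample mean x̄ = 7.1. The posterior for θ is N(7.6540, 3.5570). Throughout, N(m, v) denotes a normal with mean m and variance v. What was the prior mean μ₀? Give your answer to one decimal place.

μ₀ = 10.9

The posterior mean is a precision-weighted average: μ_n = (τ₀μ₀ + τ_data·x̄)/(τ₀+τ_data), with τ₀=1/σ₀² and τ_data=n/σ².
Here τ₀ = 1/24.4 = 0.040984 and τ_data = 25/104.1 = 0.240154, so τ_n = 0.281138.
Rearranging for μ₀: μ₀ = (μ_n·τ_n − τ_data·x̄)/τ₀ = (7.6540·0.281138 − 0.240154·7.1) / 0.040984 = 0.446737/0.040984 ≈ 10.9.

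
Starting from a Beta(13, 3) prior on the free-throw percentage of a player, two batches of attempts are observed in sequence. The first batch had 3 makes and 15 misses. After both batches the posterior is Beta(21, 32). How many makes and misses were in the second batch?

Sequential conjugate updates are equivalent to a single update on the pooled data, so total successes = posterior α − prior α and total failures = posterior β − prior β.
Total across both batches: 21−13=8 makes, 32−3=29 misses.
Subtract the first batch: 8−3=5 makes and 29−15=14 misses.

5 makes and 14 misses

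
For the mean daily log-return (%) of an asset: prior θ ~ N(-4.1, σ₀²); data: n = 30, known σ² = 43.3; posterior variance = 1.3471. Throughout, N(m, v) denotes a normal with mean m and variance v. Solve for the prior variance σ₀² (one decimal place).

Posterior precision equals prior precision plus data precision: 1/σ_n² = 1/σ₀² + n/σ².
So 1/σ₀² = 1/1.3471 − 30/43.3 = 0.742335 − 0.692841 = 0.049494.
Hence σ₀² = 1/0.049494 ≈ 20.2.

σ₀² = 20.2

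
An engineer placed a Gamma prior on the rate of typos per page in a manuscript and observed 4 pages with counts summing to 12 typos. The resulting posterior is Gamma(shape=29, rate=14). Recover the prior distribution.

A Gamma(α, β) prior (rate parametrization) on a Poisson rate with n observations summing to S gives posterior Gamma(α+S, β+n).
So α = 29 − 12 = 17 and β = 14 − 4 = 10.

Gamma(shape=17, rate=10)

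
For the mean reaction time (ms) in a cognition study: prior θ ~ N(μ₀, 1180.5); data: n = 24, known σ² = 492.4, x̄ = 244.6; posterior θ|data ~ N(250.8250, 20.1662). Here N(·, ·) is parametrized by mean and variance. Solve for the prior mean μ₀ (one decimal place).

μ₀ = 609.0

With known observation variance, the Normal–Normal posterior has precision τ_n = τ₀ + n/σ² and mean μ_n = (τ₀μ₀ + (n/σ²)x̄)/τ_n.
Here τ₀ = 1/1180.5 = 0.000847 and τ_data = 24/492.4 = 0.048741, so τ_n = 0.049588.
Rearranging for μ₀: μ₀ = (μ_n·τ_n − τ_data·x̄)/τ₀ = (250.8250·0.049588 − 0.048741·244.6) / 0.000847 = 0.515861/0.000847 ≈ 609.0.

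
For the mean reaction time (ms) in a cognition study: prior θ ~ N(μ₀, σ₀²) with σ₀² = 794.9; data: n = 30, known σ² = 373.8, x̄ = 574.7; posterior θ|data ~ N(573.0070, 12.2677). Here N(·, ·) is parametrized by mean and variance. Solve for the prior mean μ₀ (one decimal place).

The posterior mean is a precision-weighted average: μ_n = (τ₀μ₀ + τ_data·x̄)/(τ₀+τ_data), with τ₀=1/σ₀² and τ_data=n/σ².
Here τ₀ = 1/794.9 = 0.001258 and τ_data = 30/373.8 = 0.080257, so τ_n = 0.081515.
Rearranging for μ₀: μ₀ = (μ_n·τ_n − τ_data·x̄)/τ₀ = (573.0070·0.081515 − 0.080257·574.7) / 0.001258 = 0.584968/0.001258 ≈ 465.0.

μ₀ = 465.0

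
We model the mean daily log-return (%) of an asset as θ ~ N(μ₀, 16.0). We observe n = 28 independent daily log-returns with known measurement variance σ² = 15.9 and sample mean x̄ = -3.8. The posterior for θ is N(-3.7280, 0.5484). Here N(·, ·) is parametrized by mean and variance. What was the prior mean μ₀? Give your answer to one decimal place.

μ₀ = -1.7

With known observation variance, the Normal–Normal posterior has precision τ_n = τ₀ + n/σ² and mean μ_n = (τ₀μ₀ + (n/σ²)x̄)/τ_n.
Here τ₀ = 1/16.0 = 0.062500 and τ_data = 28/15.9 = 1.761006, so τ_n = 1.823506.
Rearranging for μ₀: μ₀ = (μ_n·τ_n − τ_data·x̄)/τ₀ = (-3.7280·1.823506 − 1.761006·-3.8) / 0.062500 = -0.106208/0.062500 ≈ -1.7.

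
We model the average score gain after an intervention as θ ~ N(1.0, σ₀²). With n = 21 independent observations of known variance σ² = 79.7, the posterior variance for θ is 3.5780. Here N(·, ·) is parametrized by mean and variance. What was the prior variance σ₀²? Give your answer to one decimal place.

For the Normal–Normal model with known σ², precisions add: τ_n = τ₀ + n/σ².
So 1/σ₀² = 1/3.5780 − 21/79.7 = 0.279486 − 0.263488 = 0.015998.
Hence σ₀² = 1/0.015998 ≈ 62.5.

σ₀² = 62.5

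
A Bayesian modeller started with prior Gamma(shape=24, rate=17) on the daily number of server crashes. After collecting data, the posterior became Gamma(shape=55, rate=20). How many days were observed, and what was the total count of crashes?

Gamma–Poisson conjugacy: posterior shape = α + Σxᵢ, posterior rate = β + n.
Matching: Σxᵢ = 55 − 24 = 31 and n = 20 − 17 = 3.

n = 3 days with total 31 crashes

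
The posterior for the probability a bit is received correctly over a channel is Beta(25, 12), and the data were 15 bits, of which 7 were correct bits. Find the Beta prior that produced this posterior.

Under Beta–binomial conjugacy the posterior parameters are (α+s, β+f).
So α = 25 − 7 = 18 and β = 12 − 8 = 4.

Beta(18, 4)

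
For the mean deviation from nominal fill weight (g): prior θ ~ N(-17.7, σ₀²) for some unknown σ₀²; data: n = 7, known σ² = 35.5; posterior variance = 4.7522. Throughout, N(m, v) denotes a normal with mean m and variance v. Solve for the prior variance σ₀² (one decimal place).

σ₀² = 75.5

Posterior precision equals prior precision plus data precision: 1/σ_n² = 1/σ₀² + n/σ².
So 1/σ₀² = 1/4.7522 − 7/35.5 = 0.210429 − 0.197183 = 0.013246.
Hence σ₀² = 1/0.013246 ≈ 75.5.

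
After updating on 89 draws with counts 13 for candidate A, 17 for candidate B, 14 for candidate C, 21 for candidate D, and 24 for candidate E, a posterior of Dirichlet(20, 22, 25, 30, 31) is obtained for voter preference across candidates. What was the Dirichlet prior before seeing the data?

For a Dirichlet(α) prior with multinomial counts c, the posterior is Dirichlet(α + c) componentwise.
Subtract each count from the matching posterior parameter: 20−13=7, 22−17=5, 25−14=11, 30−21=9, 31−24=7.

Dirichlet(7, 5, 11, 9, 7)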